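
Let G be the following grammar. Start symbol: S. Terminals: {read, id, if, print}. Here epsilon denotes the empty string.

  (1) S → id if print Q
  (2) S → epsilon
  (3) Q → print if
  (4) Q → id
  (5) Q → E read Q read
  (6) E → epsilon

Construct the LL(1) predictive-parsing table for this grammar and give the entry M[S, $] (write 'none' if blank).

FIRST(S) = {epsilon, id}
FIRST(E) = {epsilon}
FIRST(Q) = {id, print, read}  (via E read Q read)
FOLLOW(S) includes $ since S is the start symbol.
FOLLOW(S): S appears on no right-hand side. Thus FOLLOW(S) = {$}.
For S → id if print Q: FIRST(id if print Q) = {id}, so it goes in M[S, t] for t ∈ {id}.
For S → epsilon: FIRST(epsilon) = {epsilon}, so it goes in M[S, t] for t ∈ {}; since epsilon ∈ FIRST, also for every t ∈ FOLLOW(S) = {$}.

S → epsilon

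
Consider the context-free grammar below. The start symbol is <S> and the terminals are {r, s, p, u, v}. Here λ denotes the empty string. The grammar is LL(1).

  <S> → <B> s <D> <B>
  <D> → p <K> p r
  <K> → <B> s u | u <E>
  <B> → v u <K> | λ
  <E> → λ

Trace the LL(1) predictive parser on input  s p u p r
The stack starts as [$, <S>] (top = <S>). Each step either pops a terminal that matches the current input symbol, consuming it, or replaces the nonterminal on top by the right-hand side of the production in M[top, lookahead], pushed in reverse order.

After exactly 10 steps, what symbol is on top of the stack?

      Stack            Input        Action
   1  $ <S>            s p u p r $  expand <S> → <B> s <D> <B>
   2  $ <B> <D> s <B>  s p u p r $  expand <B> → λ
   3  $ <B> <D> s      s p u p r $  match s
   4  $ <B> <D>        p u p r $    expand <D> → p <K> p r
   5  $ <B> r p <K> p  p u p r $    match p
   6  $ <B> r p <K>    u p r $      expand <K> → u <E>
   7  $ <B> r p <E> u  u p r $      match u
   8  $ <B> r p <E>    p r $        expand <E> → λ
   9  $ <B> r p        p r $        match p
  10  $ <B> r          r $          match r
Stack after step 10: $ <B> (top = <B>).

<B>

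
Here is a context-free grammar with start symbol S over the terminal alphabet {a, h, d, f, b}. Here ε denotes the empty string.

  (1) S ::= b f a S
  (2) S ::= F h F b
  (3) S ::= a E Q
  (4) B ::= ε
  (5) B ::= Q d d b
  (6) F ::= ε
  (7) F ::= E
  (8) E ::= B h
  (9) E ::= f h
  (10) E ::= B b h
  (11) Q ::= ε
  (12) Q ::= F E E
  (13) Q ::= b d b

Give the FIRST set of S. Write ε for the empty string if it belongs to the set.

{a, b, d, f, h}

FIRST(S) = {a, b, d, f, h}  (via F h F b)
FIRST(B) = {ε, b, d, f, h}  (via Q d d b)
FIRST(E) = {b, d, f, h}  (via B h, B b h)
FIRST(F) = {ε, b, d, f, h}  (via E)
FIRST(Q) = {ε, b, d, f, h}  (via F E E)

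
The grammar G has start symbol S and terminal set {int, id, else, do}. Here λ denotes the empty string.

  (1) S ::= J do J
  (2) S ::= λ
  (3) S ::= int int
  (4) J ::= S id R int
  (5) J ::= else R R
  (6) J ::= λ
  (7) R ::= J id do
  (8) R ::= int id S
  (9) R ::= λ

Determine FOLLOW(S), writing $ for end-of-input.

{$, do, else, id, int}

FIRST(S): from S::=J do J we get {do, else, id, int}; from S::=λ we get {λ}; from S::=int int we get {int}. So FIRST(S) = {λ, do, else, id, int}.
FIRST(J): from J::=S id R int we get {do, else, id, int}; from J::=else R R we get {else}; from J::=λ we get {λ}. So FIRST(J) = {λ, do, else, id, int}.
FIRST(R): from R::=J id do we get {do, else, id, int}; from R::=int id S we get {int}; from R::=λ we get {λ}. So FIRST(R) = {λ, do, else, id, int}.
FOLLOW(S) includes $ since S is the start symbol.
FOLLOW(S): in J::=S id R int, S is followed by id R int with FIRST {id}; in R::=int id S, the suffix after S is empty, so FOLLOW(S) ⊇ FOLLOW(R) = {$, do, else, id, int}. Thus FOLLOW(S) = {$, do, else, id, int}.
FOLLOW(J): in S::=J do J (occurrence 1), J is followed by do J with FIRST {do}; in S::=J do J (occurrence 2), the suffix after J is empty, so FOLLOW(J) ⊇ FOLLOW(S) = {$, do, else, id, int}; in R::=J id do, J is followed by id do with FIRST {id}. Thus FOLLOW(J) = {$, do, else, id, int}.
FOLLOW(R): in J::=S id R int, R is followed by int with FIRST {int}; in J::=else R R (occurrence 1), R is followed by R with FIRST {λ, do, else, id, int}; in J::=else R R (occurrence 1), the suffix after R is nullable, so FOLLOW(R) ⊇ FOLLOW(J) = {$, do, else, id, int}; in J::=else R R (occurrence 2), the suffix after R is empty, so FOLLOW(R) ⊇ FOLLOW(J) = {$, do, else, id, int}. Thus FOLLOW(R) = {$, do, else, id, int}.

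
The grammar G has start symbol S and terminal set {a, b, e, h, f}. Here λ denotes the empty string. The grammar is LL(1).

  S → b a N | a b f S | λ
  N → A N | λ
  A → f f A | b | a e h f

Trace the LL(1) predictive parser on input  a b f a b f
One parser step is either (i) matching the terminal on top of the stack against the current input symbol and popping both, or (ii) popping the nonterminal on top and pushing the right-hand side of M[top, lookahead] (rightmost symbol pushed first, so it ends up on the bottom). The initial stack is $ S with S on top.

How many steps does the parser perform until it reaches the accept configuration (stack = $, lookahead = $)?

     Stack      Input          Action
  1  $ S        a b f a b f $  expand S → a b f S
  2  $ S f b a  a b f a b f $  match a
  3  $ S f b    b f a b f $    match b
  4  $ S f      f a b f $      match f
  5  $ S        a b f $        expand S → a b f S
  6  $ S f b a  a b f $        match a
  7  $ S f b    b f $          match b
  8  $ S f      f $            match f
  9  $ S        $              expand S → λ
Accept reached after 9 steps.

9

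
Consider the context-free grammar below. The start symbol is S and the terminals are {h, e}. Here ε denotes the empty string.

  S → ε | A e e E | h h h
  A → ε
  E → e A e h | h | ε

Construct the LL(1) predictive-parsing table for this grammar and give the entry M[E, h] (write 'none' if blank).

E → h

FIRST(A): from A→ε we get {ε}. So FIRST(A) = {ε}.
FIRST(E): from E→e A e h we get {e}; from E→h we get {h}; from E→ε we get {ε}. So FIRST(E) = {ε, e, h}.
FIRST(S): from S→ε we get {ε}; from S→A e e E we get {e}; from S→h h h we get {h}. So FIRST(S) = {ε, e, h}.
FOLLOW(S) includes $ since S is the start symbol.
FOLLOW(S): S appears on no right-hand side. Thus FOLLOW(S) = {$}.
FOLLOW(E): in S→A e e E, the suffix after E is empty, so FOLLOW(E) ⊇ FOLLOW(S) = {$}. Thus FOLLOW(E) = {$}.
For E → e A e h: FIRST(e A e h) = {e}, so it goes in M[E, t] for t ∈ {e}.
For E → h: FIRST(h) = {h}, so it goes in M[E, t] for t ∈ {h}.
For E → ε: FIRST(ε) = {ε}, so it goes in M[E, t] for t ∈ {}; since ε ∈ FIRST, also for every t ∈ FOLLOW(E) = {$}.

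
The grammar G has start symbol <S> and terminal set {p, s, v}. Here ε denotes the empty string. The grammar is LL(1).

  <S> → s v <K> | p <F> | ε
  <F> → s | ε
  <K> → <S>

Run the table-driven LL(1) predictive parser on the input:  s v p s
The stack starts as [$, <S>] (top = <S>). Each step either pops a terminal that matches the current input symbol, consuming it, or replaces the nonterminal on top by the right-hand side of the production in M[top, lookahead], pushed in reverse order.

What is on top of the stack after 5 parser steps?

p

step 1: stack=$ <S>  input=s v p s $  — expand <S> → s v <K>
step 2: stack=$ <K> v s  input=s v p s $  — match s
step 3: stack=$ <K> v  input=v p s $  — match v
step 4: stack=$ <K>  input=p s $  — expand <K> → <S>
step 5: stack=$ <S>  input=p s $  — expand <S> → p <F>
Stack after step 5: $ <F> p (top = p).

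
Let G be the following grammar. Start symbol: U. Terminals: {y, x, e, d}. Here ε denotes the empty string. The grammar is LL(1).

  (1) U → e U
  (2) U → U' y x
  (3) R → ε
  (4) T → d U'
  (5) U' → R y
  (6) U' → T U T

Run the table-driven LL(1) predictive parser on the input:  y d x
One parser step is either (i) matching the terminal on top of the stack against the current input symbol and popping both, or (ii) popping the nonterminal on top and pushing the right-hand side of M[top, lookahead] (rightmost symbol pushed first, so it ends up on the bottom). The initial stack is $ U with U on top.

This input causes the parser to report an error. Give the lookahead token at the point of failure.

d

step 1: stack=$ U  input=y d x $  — expand U → U' y x
step 2: stack=$ x y U'  input=y d x $  — expand U' → R y
step 3: stack=$ x y y R  input=y d x $  — expand R → ε
step 4: stack=$ x y y  input=y d x $  — match y
step 5: stack=$ x y  input=d x $  — error: top is terminal y but lookahead is d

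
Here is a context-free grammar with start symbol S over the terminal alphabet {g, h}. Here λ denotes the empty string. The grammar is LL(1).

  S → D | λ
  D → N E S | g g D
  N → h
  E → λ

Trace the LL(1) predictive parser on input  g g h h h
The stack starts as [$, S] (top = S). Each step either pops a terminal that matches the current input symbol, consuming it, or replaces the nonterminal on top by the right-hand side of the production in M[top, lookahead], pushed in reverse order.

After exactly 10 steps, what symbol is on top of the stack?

N

step 1: stack=$ S  input=g g h h h $  — expand S → D
step 2: stack=$ D  input=g g h h h $  — expand D → g g D
step 3: stack=$ D g g  input=g g h h h $  — match g
step 4: stack=$ D g  input=g h h h $  — match g
step 5: stack=$ D  input=h h h $  — expand D → N E S
step 6: stack=$ S E N  input=h h h $  — expand N → h
step 7: stack=$ S E h  input=h h h $  — match h
step 8: stack=$ S E  input=h h $  — expand E → λ
step 9: stack=$ S  input=h h $  — expand S → D
step 10: stack=$ D  input=h h $  — expand D → N E S
Stack after step 10: $ S E N (top = N).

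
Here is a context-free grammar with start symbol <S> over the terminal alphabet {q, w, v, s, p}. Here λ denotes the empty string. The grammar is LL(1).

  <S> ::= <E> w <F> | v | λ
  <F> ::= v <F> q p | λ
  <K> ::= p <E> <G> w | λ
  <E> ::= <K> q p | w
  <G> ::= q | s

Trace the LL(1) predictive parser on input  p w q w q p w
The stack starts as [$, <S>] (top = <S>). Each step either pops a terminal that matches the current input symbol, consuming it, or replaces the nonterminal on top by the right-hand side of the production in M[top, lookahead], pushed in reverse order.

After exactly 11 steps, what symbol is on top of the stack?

      Stack                    Input            Action
   1  $ <S>                    p w q w q p w $  expand <S> ::= <E> w <F>
   2  $ <F> w <E>              p w q w q p w $  expand <E> ::= <K> q p
   3  $ <F> w p q <K>          p w q w q p w $  expand <K> ::= p <E> <G> w
   4  $ <F> w p q w <G> <E> p  p w q w q p w $  match p
   5  $ <F> w p q w <G> <E>    w q w q p w $    expand <E> ::= w
   6  $ <F> w p q w <G> w      w q w q p w $    match w
   7  $ <F> w p q w <G>        q w q p w $      expand <G> ::= q
   8  $ <F> w p q w q          q w q p w $      match q
   9  $ <F> w p q w            w q p w $        match w
  10  $ <F> w p q              q p w $          match q
  11  $ <F> w p                p w $            match p
Stack after step 11: $ <F> w (top = w).

w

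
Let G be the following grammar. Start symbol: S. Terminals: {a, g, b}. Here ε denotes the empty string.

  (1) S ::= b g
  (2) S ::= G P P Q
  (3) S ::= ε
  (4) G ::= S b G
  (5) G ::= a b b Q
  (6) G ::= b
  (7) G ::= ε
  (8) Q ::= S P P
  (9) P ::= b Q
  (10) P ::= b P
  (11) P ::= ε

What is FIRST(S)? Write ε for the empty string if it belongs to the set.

{ε, a, b}

FIRST(P): from P::=b Q we get {b}; from P::=b P we get {b}; from P::=ε we get {ε}. So FIRST(P) = {ε, b}.
FIRST(S): from S::=b g we get {b}; from S::=G P P Q we get {ε, a, b}; from S::=ε we get {ε}. So FIRST(S) = {ε, a, b}.
FIRST(G): from G::=S b G we get {a, b}; from G::=a b b Q we get {a}; from G::=b we get {b}; from G::=ε we get {ε}. So FIRST(G) = {ε, a, b}.
FIRST(Q): from Q::=S P P we get {ε, a, b}. So FIRST(Q) = {ε, a, b}.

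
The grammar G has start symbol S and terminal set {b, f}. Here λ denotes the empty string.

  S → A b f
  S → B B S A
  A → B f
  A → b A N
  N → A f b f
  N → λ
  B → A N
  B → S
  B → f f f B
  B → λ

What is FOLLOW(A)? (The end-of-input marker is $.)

FIRST(S) = {b, f}  (via A b f, B B S A)
FIRST(A) = {b, f}  (via B f)
FIRST(N) = {λ, b, f}  (via A f b f)
FIRST(B) = {λ, b, f}  (via A N, S)
FOLLOW(S) includes $ since S is the start symbol.
FOLLOW(B): in S→B B S A (occurrence 1), B is followed by B S A with FIRST {b, f}; in S→B B S A (occurrence 2), B is followed by S A with FIRST {b, f}; in A→B f, B is followed by f with FIRST {f}; in B→f f f B, the suffix after B is empty (adds nothing new). Thus FOLLOW(B) = {b, f}.
FOLLOW(S): in S→B B S A, S is followed by A with FIRST {b, f}; in B→S, the suffix after S is empty, so FOLLOW(S) ⊇ FOLLOW(B) = {b, f}. Thus FOLLOW(S) = {$, b, f}.
FOLLOW(A): in S→A b f, A is followed by b f with FIRST {b}; in S→B B S A, the suffix after A is empty, so FOLLOW(A) ⊇ FOLLOW(S) = {$, b, f}; in A→b A N, A is followed by N with FIRST {λ, b, f}; in A→b A N, the suffix after A is nullable (adds nothing new); in N→A f b f, A is followed by f b f with FIRST {f}; in B→A N, A is followed by N with FIRST {λ, b, f}; in B→A N, the suffix after A is nullable, so FOLLOW(A) ⊇ FOLLOW(B) = {b, f}. Thus FOLLOW(A) = {$, b, f}.
FOLLOW(N): in A→b A N, the suffix after N is empty, so FOLLOW(N) ⊇ FOLLOW(A) = {$, b, f}; in B→A N, the suffix after N is empty, so FOLLOW(N) ⊇ FOLLOW(B) = {b, f}. Thus FOLLOW(N) = {$, b, f}.

{$, b, f}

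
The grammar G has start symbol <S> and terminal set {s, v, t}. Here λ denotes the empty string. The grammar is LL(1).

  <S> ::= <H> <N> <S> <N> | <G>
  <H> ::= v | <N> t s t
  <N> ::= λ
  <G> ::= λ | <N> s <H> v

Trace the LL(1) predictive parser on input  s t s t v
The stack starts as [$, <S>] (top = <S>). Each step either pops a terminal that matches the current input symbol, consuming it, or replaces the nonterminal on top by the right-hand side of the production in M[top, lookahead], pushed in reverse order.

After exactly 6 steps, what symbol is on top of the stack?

     Stack          Input        Action
  1  $ <S>          s t s t v $  expand <S> ::= <G>
  2  $ <G>          s t s t v $  expand <G> ::= <N> s <H> v
  3  $ v <H> s <N>  s t s t v $  expand <N> ::= λ
  4  $ v <H> s      s t s t v $  match s
  5  $ v <H>        t s t v $    expand <H> ::= <N> t s t
  6  $ v t s t <N>  t s t v $    expand <N> ::= λ
Stack after step 6: $ v t s t (top = t).

t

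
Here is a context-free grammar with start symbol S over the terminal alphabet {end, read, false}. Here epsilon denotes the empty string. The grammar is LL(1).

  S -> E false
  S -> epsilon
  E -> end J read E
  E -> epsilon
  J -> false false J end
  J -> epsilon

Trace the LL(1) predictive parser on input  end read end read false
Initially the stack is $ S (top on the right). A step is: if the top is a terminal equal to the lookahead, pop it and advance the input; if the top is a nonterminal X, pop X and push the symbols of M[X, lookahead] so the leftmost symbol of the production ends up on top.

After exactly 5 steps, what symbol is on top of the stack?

E

step 1: stack=$ S  input=end read end read false $  — expand S -> E false
step 2: stack=$ false E  input=end read end read false $  — expand E -> end J read E
step 3: stack=$ false E read J end  input=end read end read false $  — match end
step 4: stack=$ false E read J  input=read end read false $  — expand J -> epsilon
step 5: stack=$ false E read  input=read end read false $  — match read
Stack after step 5: $ false E (top = E).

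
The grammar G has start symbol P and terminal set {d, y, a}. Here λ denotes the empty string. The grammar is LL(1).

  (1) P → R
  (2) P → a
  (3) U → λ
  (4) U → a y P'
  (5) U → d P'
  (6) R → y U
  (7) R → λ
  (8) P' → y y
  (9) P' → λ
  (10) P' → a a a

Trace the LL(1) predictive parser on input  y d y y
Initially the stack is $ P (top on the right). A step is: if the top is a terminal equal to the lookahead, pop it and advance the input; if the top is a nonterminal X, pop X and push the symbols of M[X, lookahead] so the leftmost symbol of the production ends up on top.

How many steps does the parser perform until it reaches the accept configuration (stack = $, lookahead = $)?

step 1: stack=$ P  input=y d y y $  — expand P → R
step 2: stack=$ R  input=y d y y $  — expand R → y U
step 3: stack=$ U y  input=y d y y $  — match y
step 4: stack=$ U  input=d y y $  — expand U → d P'
step 5: stack=$ P' d  input=d y y $  — match d
step 6: stack=$ P'  input=y y $  — expand P' → y y
step 7: stack=$ y y  input=y y $  — match y
step 8: stack=$ y  input=y $  — match y
Accept reached after 8 steps.

8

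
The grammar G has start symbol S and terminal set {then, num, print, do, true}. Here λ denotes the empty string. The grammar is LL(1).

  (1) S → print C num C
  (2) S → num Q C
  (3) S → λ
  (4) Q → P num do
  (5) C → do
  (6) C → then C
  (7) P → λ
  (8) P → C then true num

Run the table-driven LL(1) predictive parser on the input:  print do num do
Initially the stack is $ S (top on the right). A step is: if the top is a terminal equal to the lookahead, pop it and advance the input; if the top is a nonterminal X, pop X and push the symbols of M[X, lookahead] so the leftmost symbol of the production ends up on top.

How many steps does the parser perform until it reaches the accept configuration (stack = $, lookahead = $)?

7

step 1: stack=$ S  input=print do num do $  — expand S → print C num C
step 2: stack=$ C num C print  input=print do num do $  — match print
step 3: stack=$ C num C  input=do num do $  — expand C → do
step 4: stack=$ C num do  input=do num do $  — match do
step 5: stack=$ C num  input=num do $  — match num
step 6: stack=$ C  input=do $  — expand C → do
step 7: stack=$ do  input=do $  — match do
Accept reached after 7 steps.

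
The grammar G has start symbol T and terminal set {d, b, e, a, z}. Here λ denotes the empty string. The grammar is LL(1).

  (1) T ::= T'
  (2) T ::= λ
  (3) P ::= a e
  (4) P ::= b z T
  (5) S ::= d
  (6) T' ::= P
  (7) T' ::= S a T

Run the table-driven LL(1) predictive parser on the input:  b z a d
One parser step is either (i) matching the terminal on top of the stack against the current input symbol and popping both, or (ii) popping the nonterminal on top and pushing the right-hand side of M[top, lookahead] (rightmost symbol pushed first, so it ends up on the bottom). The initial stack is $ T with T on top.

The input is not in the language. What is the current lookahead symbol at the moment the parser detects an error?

d

step 1: stack=$ T  input=b z a d $  — expand T ::= T'
step 2: stack=$ T'  input=b z a d $  — expand T' ::= P
step 3: stack=$ P  input=b z a d $  — expand P ::= b z T
step 4: stack=$ T z b  input=b z a d $  — match b
step 5: stack=$ T z  input=z a d $  — match z
step 6: stack=$ T  input=a d $  — expand T ::= T'
step 7: stack=$ T'  input=a d $  — expand T' ::= P
step 8: stack=$ P  input=a d $  — expand P ::= a e
step 9: stack=$ e a  input=a d $  — match a
step 10: stack=$ e  input=d $  — error: top is terminal e but lookahead is d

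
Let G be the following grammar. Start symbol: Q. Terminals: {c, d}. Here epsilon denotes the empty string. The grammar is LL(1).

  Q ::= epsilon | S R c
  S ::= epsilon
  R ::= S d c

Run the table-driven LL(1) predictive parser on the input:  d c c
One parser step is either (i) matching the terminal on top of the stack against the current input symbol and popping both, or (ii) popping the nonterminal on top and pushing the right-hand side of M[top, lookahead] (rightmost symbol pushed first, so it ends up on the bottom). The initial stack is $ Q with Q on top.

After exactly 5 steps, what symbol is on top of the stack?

c

     Stack      Input    Action
  1  $ Q        d c c $  expand Q ::= S R c
  2  $ c R S    d c c $  expand S ::= epsilon
  3  $ c R      d c c $  expand R ::= S d c
  4  $ c c d S  d c c $  expand S ::= epsilon
  5  $ c c d    d c c $  match d
Stack after step 5: $ c c (top = c).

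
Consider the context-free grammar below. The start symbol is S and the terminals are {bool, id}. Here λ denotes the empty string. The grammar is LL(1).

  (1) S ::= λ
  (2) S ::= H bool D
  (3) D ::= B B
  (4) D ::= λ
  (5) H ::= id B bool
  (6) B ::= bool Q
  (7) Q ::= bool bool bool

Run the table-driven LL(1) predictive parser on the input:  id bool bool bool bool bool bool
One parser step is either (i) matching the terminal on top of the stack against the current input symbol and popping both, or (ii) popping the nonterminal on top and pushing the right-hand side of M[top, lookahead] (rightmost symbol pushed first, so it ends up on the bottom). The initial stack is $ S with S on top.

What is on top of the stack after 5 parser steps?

     Stack                 Input                               Action
  1  $ S                   id bool bool bool bool bool bool $  expand S ::= H bool D
  2  $ D bool H            id bool bool bool bool bool bool $  expand H ::= id B bool
  3  $ D bool bool B id    id bool bool bool bool bool bool $  match id
  4  $ D bool bool B       bool bool bool bool bool bool $     expand B ::= bool Q
  5  $ D bool bool Q bool  bool bool bool bool bool bool $     match bool
Stack after step 5: $ D bool bool Q (top = Q).

Q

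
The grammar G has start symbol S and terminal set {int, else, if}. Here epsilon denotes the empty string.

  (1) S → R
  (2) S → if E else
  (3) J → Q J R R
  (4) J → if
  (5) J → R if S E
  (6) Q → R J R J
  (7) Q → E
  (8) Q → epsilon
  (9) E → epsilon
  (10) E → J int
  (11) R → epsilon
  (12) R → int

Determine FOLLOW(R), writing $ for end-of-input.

{$, if, int}

FIRST(R) = {epsilon, int}
FIRST(S) = {epsilon, if, int}  (via R)
FIRST(J) = {if, int}  (via Q J R R, R if S E)
FIRST(E) = {epsilon, if, int}  (via J int)
FIRST(Q) = {epsilon, if, int}  (via R J R J, E)
FOLLOW(S) includes $ since S is the start symbol.
FOLLOW(Q): in J→Q J R R, Q is followed by J R R with FIRST {if, int}. Thus FOLLOW(Q) = {if, int}.
FOLLOW(J): in J→Q J R R, J is followed by R R with FIRST {epsilon, int}; in J→Q J R R, the suffix after J is nullable (adds nothing new); in Q→R J R J (occurrence 1), J is followed by R J with FIRST {if, int}; in Q→R J R J (occurrence 2), the suffix after J is empty, so FOLLOW(J) ⊇ FOLLOW(Q) = {if, int}; in E→J int, J is followed by int with FIRST {int}. Thus FOLLOW(J) = {if, int}.
FOLLOW(S): in J→R if S E, S is followed by E with FIRST {epsilon, if, int}; in J→R if S E, the suffix after S is nullable, so FOLLOW(S) ⊇ FOLLOW(J) = {if, int}. Thus FOLLOW(S) = {$, if, int}.
FOLLOW(E): in S→if E else, E is followed by else with FIRST {else}; in J→R if S E, the suffix after E is empty, so FOLLOW(E) ⊇ FOLLOW(J) = {if, int}; in Q→E, the suffix after E is empty, so FOLLOW(E) ⊇ FOLLOW(Q) = {if, int}. Thus FOLLOW(E) = {else, if, int}.
FOLLOW(R): in S→R, the suffix after R is empty, so FOLLOW(R) ⊇ FOLLOW(S) = {$, if, int}; in J→Q J R R (occurrence 1), R is followed by R with FIRST {epsilon, int}; in J→Q J R R (occurrence 1), the suffix after R is nullable, so FOLLOW(R) ⊇ FOLLOW(J) = {if, int}; in J→Q J R R (occurrence 2), the suffix after R is empty, so FOLLOW(R) ⊇ FOLLOW(J) = {if, int}; in J→R if S E, R is followed by if S E with FIRST {if}; in Q→R J R J (occurrence 1), R is followed by J R J with FIRST {if, int}; in Q→R J R J (occurrence 2), R is followed by J with FIRST {if, int}. Thus FOLLOW(R) = {$, if, int}.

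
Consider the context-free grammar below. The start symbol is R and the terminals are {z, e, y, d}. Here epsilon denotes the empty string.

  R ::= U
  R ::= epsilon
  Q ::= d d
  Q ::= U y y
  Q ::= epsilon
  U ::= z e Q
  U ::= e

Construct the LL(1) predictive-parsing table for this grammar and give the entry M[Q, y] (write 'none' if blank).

Q ::= epsilon

FIRST(U) = {e, z}
FIRST(R) = {epsilon, e, z}  (via U)
FIRST(Q) = {epsilon, d, e, z}  (via U y y)
FOLLOW(R) includes $ since R is the start symbol.
FOLLOW(U): in R::=U, the suffix after U is empty, so FOLLOW(U) ⊇ FOLLOW(R) = {$}; in Q::=U y y, U is followed by y y with FIRST {y}. Thus FOLLOW(U) = {$, y}.
FOLLOW(Q): in U::=z e Q, the suffix after Q is empty, so FOLLOW(Q) ⊇ FOLLOW(U) = {$, y}. Thus FOLLOW(Q) = {$, y}.
For Q ::= d d: FIRST(d d) = {d}, so it goes in M[Q, t] for t ∈ {d}.
For Q ::= U y y: FIRST(U y y) = {e, z}, so it goes in M[Q, t] for t ∈ {e, z}.
For Q ::= epsilon: FIRST(epsilon) = {epsilon}, so it goes in M[Q, t] for t ∈ {}; since epsilon ∈ FIRST, also for every t ∈ FOLLOW(Q) = {$, y}.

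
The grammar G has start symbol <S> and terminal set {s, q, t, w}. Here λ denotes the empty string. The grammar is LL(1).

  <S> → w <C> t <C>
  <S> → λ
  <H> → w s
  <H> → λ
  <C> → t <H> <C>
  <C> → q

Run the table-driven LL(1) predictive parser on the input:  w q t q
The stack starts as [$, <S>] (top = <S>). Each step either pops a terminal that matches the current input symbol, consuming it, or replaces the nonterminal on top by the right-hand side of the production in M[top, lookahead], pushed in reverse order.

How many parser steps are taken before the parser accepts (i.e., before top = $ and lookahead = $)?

7

     Stack          Input      Action
  1  $ <S>          w q t q $  expand <S> → w <C> t <C>
  2  $ <C> t <C> w  w q t q $  match w
  3  $ <C> t <C>    q t q $    expand <C> → q
  4  $ <C> t q      q t q $    match q
  5  $ <C> t        t q $      match t
  6  $ <C>          q $        expand <C> → q
  7  $ q            q $        match q
Accept reached after 7 steps.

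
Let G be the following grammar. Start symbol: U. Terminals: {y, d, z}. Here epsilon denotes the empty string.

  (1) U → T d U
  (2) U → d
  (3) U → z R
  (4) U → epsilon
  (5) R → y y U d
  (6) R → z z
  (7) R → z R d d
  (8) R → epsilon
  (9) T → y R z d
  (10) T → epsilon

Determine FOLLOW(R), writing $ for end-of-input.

FIRST(R) = {epsilon, y, z}
FIRST(T) = {epsilon, y}
FIRST(U) = {epsilon, d, y, z}  (via T d U)
FOLLOW(U) includes $ since U is the start symbol.
FOLLOW(U): in U→T d U, the suffix after U is empty (adds nothing new); in R→y y U d, U is followed by d with FIRST {d}. Thus FOLLOW(U) = {$, d}.
FOLLOW(R): in U→z R, the suffix after R is empty, so FOLLOW(R) ⊇ FOLLOW(U) = {$, d}; in R→z R d d, R is followed by d d with FIRST {d}; in T→y R z d, R is followed by z d with FIRST {z}. Thus FOLLOW(R) = {$, d, z}.
FOLLOW(T): in U→T d U, T is followed by d U with FIRST {d}. Thus FOLLOW(T) = {d}.

{$, d, z}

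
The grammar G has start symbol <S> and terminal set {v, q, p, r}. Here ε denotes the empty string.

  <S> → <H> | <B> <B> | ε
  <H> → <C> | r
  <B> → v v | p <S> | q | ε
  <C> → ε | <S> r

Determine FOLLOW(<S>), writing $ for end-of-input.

{$, p, q, r, v}

FIRST(<B>) = {ε, p, q, v}
FIRST(<S>) = {ε, p, q, r, v}  (via <H>, <B> <B>)
FIRST(<C>) = {ε, p, q, r, v}  (via <S> r)
FIRST(<H>) = {ε, p, q, r, v}  (via <C>)
FOLLOW(<S>) includes $ since <S> is the start symbol.
FOLLOW(<S>): in <B>→p <S>, the suffix after <S> is empty, so FOLLOW(<S>) ⊇ FOLLOW(<B>) = {$, p, q, r, v}; in <C>→<S> r, <S> is followed by r with FIRST {r}. Thus FOLLOW(<S>) = {$, p, q, r, v}.
FOLLOW(<H>): in <S>→<H>, the suffix after <H> is empty, so FOLLOW(<H>) ⊇ FOLLOW(<S>) = {$, p, q, r, v}. Thus FOLLOW(<H>) = {$, p, q, r, v}.
FOLLOW(<B>): in <S>→<B> <B> (occurrence 1), <B> is followed by <B> with FIRST {ε, p, q, v}; in <S>→<B> <B> (occurrence 1), the suffix after <B> is nullable, so FOLLOW(<B>) ⊇ FOLLOW(<S>) = {$, p, q, r, v}; in <S>→<B> <B> (occurrence 2), the suffix after <B> is empty, so FOLLOW(<B>) ⊇ FOLLOW(<S>) = {$, p, q, r, v}. Thus FOLLOW(<B>) = {$, p, q, r, v}.
FOLLOW(<C>): in <H>→<C>, the suffix after <C> is empty, so FOLLOW(<C>) ⊇ FOLLOW(<H>) = {$, p, q, r, v}. Thus FOLLOW(<C>) = {$, p, q, r, v}.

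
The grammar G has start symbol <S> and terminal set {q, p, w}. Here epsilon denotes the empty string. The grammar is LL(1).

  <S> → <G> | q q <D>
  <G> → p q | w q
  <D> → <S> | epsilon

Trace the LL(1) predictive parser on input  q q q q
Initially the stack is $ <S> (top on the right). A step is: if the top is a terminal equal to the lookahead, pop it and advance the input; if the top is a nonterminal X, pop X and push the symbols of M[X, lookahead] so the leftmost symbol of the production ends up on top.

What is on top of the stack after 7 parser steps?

     Stack      Input      Action
  1  $ <S>      q q q q $  expand <S> → q q <D>
  2  $ <D> q q  q q q q $  match q
  3  $ <D> q    q q q $    match q
  4  $ <D>      q q $      expand <D> → <S>
  5  $ <S>      q q $      expand <S> → q q <D>
  6  $ <D> q q  q q $      match q
  7  $ <D> q    q $        match q
Stack after step 7: $ <D> (top = <D>).

<D>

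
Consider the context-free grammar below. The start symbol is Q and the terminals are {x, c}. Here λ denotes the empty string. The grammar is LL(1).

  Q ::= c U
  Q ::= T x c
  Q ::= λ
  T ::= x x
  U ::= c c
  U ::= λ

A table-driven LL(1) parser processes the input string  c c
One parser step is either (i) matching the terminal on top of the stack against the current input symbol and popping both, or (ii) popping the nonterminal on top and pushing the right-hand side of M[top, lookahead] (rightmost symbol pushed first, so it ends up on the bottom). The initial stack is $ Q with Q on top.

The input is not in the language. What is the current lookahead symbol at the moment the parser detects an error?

$

step 1: stack=$ Q  input=c c $  — expand Q ::= c U
step 2: stack=$ U c  input=c c $  — match c
step 3: stack=$ U  input=c $  — expand U ::= c c
step 4: stack=$ c c  input=c $  — match c
step 5: stack=$ c  input=$  — error: top is terminal c but lookahead is $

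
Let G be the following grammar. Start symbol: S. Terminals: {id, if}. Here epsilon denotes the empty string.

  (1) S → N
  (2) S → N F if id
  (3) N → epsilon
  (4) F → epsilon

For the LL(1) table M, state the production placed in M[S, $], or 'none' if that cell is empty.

FIRST(N) = {epsilon}
FIRST(F) = {epsilon}
FIRST(S) = {epsilon, if}  (via N, N F if id)
FOLLOW(S) includes $ since S is the start symbol.
FOLLOW(S): S appears on no right-hand side. Thus FOLLOW(S) = {$}.
For S → N: FIRST(N) = {epsilon}, so it goes in M[S, t] for t ∈ {}; since epsilon ∈ FIRST, also for every t ∈ FOLLOW(S) = {$}.
For S → N F if id: FIRST(N F if id) = {if}, so it goes in M[S, t] for t ∈ {if}.

S → N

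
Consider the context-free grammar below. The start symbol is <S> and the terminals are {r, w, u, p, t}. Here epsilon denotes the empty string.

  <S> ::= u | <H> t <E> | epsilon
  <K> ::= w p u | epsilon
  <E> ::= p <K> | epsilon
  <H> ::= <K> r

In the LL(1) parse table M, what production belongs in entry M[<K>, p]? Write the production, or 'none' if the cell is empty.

none

FIRST(<K>): from <K>::=w p u we get {w}; from <K>::=epsilon we get {epsilon}. So FIRST(<K>) = {epsilon, w}.
FIRST(<E>): from <E>::=p <K> we get {p}; from <E>::=epsilon we get {epsilon}. So FIRST(<E>) = {epsilon, p}.
FIRST(<H>): from <H>::=<K> r we get {r, w}. So FIRST(<H>) = {r, w}.
FIRST(<S>): from <S>::=u we get {u}; from <S>::=<H> t <E> we get {r, w}; from <S>::=epsilon we get {epsilon}. So FIRST(<S>) = {epsilon, r, u, w}.
FOLLOW(<S>) includes $ since <S> is the start symbol.
FOLLOW(<E>): in <S>::=<H> t <E>, the suffix after <E> is empty, so FOLLOW(<E>) ⊇ FOLLOW(<S>) = {$}. Thus FOLLOW(<E>) = {$}.
FOLLOW(<K>): in <E>::=p <K>, the suffix after <K> is empty, so FOLLOW(<K>) ⊇ FOLLOW(<E>) = {$}; in <H>::=<K> r, <K> is followed by r with FIRST {r}. Thus FOLLOW(<K>) = {$, r}.
For <K> ::= w p u: FIRST(w p u) = {w}, so it goes in M[<K>, t] for t ∈ {w}.
For <K> ::= epsilon: FIRST(epsilon) = {epsilon}, so it goes in M[<K>, t] for t ∈ {}; since epsilon ∈ FIRST, also for every t ∈ FOLLOW(<K>) = {$, r}.
None of these place a production in M[<K>, p].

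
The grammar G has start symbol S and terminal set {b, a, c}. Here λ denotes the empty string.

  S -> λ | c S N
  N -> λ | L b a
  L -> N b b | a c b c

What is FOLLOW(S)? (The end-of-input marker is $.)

{$, a, b}

FIRST(S): from S->λ we get {λ}; from S->c S N we get {c}. So FIRST(S) = {λ, c}.
FIRST(N): from N->λ we get {λ}; from N->L b a we get {a, b}. So FIRST(N) = {λ, a, b}.
FIRST(L): from L->N b b we get {a, b}; from L->a c b c we get {a}. So FIRST(L) = {a, b}.
FOLLOW(S) includes $ since S is the start symbol.
FOLLOW(S): in S->c S N, S is followed by N with FIRST {λ, a, b}; in S->c S N, the suffix after S is nullable (adds nothing new). Thus FOLLOW(S) = {$, a, b}.
FOLLOW(N): in S->c S N, the suffix after N is empty, so FOLLOW(N) ⊇ FOLLOW(S) = {$, a, b}; in L->N b b, N is followed by b b with FIRST {b}. Thus FOLLOW(N) = {$, a, b}.
FOLLOW(L): in N->L b a, L is followed by b a with FIRST {b}. Thus FOLLOW(L) = {b}.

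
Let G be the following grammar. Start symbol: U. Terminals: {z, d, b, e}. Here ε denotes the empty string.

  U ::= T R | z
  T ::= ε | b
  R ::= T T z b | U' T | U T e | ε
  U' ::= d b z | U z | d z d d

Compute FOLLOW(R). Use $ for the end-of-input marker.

FIRST(T) = {ε, b}
FIRST(U) = {ε, b, d, e, z}  (via T R)
FIRST(U') = {b, d, e, z}  (via U z)
FIRST(R) = {ε, b, d, e, z}  (via T T z b, U' T, U T e)
FOLLOW(U) includes $ since U is the start symbol.
FOLLOW(U): in R::=U T e, U is followed by T e with FIRST {b, e}; in U'::=U z, U is followed by z with FIRST {z}. Thus FOLLOW(U) = {$, b, e, z}.
FOLLOW(R): in U::=T R, the suffix after R is empty, so FOLLOW(R) ⊇ FOLLOW(U) = {$, b, e, z}. Thus FOLLOW(R) = {$, b, e, z}.
FOLLOW(T): in U::=T R, T is followed by R with FIRST {ε, b, d, e, z}; in U::=T R, the suffix after T is nullable, so FOLLOW(T) ⊇ FOLLOW(U) = {$, b, e, z}; in R::=T T z b (occurrence 1), T is followed by T z b with FIRST {b, z}; in R::=T T z b (occurrence 2), T is followed by z b with FIRST {z}; in R::=U' T, the suffix after T is empty, so FOLLOW(T) ⊇ FOLLOW(R) = {$, b, e, z}; in R::=U T e, T is followed by e with FIRST {e}. Thus FOLLOW(T) = {$, b, d, e, z}.
FOLLOW(U'): in R::=U' T, U' is followed by T with FIRST {ε, b}; in R::=U' T, the suffix after U' is nullable, so FOLLOW(U') ⊇ FOLLOW(R) = {$, b, e, z}. Thus FOLLOW(U') = {$, b, e, z}.

{$, b, e, z}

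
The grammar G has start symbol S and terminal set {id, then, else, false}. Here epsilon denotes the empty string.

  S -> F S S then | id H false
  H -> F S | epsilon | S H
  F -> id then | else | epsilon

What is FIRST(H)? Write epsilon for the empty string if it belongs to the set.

{epsilon, else, id}

FIRST(F): from F->id then we get {id}; from F->else we get {else}; from F->epsilon we get {epsilon}. So FIRST(F) = {epsilon, else, id}.
FIRST(S): from S->F S S then we get {else, id}; from S->id H false we get {id}. So FIRST(S) = {else, id}.
FIRST(H): from H->F S we get {else, id}; from H->epsilon we get {epsilon}; from H->S H we get {else, id}. So FIRST(H) = {epsilon, else, id}.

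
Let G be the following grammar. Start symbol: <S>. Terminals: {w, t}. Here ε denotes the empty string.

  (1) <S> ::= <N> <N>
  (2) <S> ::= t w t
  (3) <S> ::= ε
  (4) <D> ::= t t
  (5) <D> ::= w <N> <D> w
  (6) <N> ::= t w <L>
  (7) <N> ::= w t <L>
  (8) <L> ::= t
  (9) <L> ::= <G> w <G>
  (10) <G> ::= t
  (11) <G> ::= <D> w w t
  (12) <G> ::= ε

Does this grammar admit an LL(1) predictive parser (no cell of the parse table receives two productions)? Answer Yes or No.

FIRST(<S>) = {ε, t, w}
FIRST(<D>) = {t, w}
FIRST(<N>) = {t, w}
FIRST(<L>) = {t, w}
FIRST(<G>) = {ε, t, w}
FOLLOW(<S>) = {$}
FOLLOW(<D>) = {w}
FOLLOW(<N>) = {$, t, w}
FOLLOW(<L>) = {$, t, w}
FOLLOW(<G>) = {$, t, w}
Cell M[<G>, t] receives both <G> ::= t and <G> ::= <D> w w t and <G> ::= ε — the grammar is not LL(1).

No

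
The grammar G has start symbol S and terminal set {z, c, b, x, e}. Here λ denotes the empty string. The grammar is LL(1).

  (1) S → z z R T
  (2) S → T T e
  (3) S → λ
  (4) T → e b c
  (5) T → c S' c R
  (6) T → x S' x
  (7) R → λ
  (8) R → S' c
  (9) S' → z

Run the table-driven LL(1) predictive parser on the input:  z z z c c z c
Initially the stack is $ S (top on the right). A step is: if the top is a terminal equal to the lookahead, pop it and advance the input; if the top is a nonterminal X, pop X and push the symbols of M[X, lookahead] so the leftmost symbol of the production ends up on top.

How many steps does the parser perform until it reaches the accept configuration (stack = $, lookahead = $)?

13

      Stack       Input            Action
   1  $ S         z z z c c z c $  expand S → z z R T
   2  $ T R z z   z z z c c z c $  match z
   3  $ T R z     z z c c z c $    match z
   4  $ T R       z c c z c $      expand R → S' c
   5  $ T c S'    z c c z c $      expand S' → z
   6  $ T c z     z c c z c $      match z
   7  $ T c       c c z c $        match c
   8  $ T         c z c $          expand T → c S' c R
   9  $ R c S' c  c z c $          match c
  10  $ R c S'    z c $            expand S' → z
  11  $ R c z     z c $            match z
  12  $ R c       c $              match c
  13  $ R         $                expand R → λ
Accept reached after 13 steps.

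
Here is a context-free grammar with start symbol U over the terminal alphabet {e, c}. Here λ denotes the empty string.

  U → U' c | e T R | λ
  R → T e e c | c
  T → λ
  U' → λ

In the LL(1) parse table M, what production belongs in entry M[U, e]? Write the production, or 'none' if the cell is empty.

U → e T R

FIRST(T) = {λ}
FIRST(U') = {λ}
FIRST(U) = {λ, c, e}  (via U' c)
FIRST(R) = {c, e}  (via T e e c)
FOLLOW(U) includes $ since U is the start symbol.
FOLLOW(U): U appears on no right-hand side. Thus FOLLOW(U) = {$}.
For U → U' c: FIRST(U' c) = {c}, so it goes in M[U, t] for t ∈ {c}.
For U → e T R: FIRST(e T R) = {e}, so it goes in M[U, t] for t ∈ {e}.
For U → λ: FIRST(λ) = {λ}, so it goes in M[U, t] for t ∈ {}; since λ ∈ FIRST, also for every t ∈ FOLLOW(U) = {$}.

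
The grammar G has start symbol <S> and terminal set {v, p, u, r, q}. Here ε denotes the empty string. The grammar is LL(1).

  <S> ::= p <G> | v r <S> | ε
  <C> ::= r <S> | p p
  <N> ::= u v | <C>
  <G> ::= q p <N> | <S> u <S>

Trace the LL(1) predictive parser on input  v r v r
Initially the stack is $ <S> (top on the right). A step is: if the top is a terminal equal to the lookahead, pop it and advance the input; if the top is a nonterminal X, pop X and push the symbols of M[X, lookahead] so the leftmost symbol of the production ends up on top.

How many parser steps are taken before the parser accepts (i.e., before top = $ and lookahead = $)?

7

     Stack      Input      Action
  1  $ <S>      v r v r $  expand <S> ::= v r <S>
  2  $ <S> r v  v r v r $  match v
  3  $ <S> r    r v r $    match r
  4  $ <S>      v r $      expand <S> ::= v r <S>
  5  $ <S> r v  v r $      match v
  6  $ <S> r    r $        match r
  7  $ <S>      $          expand <S> ::= ε
Accept reached after 7 steps.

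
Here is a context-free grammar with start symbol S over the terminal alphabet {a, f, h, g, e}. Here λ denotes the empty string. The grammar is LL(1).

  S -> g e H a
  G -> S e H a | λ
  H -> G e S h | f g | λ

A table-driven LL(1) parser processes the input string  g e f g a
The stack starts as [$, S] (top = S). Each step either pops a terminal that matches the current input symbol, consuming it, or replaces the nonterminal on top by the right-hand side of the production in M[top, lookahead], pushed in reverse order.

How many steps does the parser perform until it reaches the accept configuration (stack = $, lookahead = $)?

     Stack      Input        Action
  1  $ S        g e f g a $  expand S -> g e H a
  2  $ a H e g  g e f g a $  match g
  3  $ a H e    e f g a $    match e
  4  $ a H      f g a $      expand H -> f g
  5  $ a g f    f g a $      match f
  6  $ a g      g a $        match g
  7  $ a        a $          match a
Accept reached after 7 steps.

7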